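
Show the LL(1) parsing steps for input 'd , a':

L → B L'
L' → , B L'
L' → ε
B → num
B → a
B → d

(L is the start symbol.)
Stack is shown with the top on the left.

Stack     Input    Action
-------------------------
L $       d , a $  output L → B L'
B L' $    d , a $  output B → d
d L' $    d , a $  match 'd'
L' $      , a $    output L' → , B L'
, B L' $  , a $    match ','
B L' $    a $      output B → a
a L' $    a $      match 'a'
L' $      $        output L' → ε
$         $        accept

The string is accepted.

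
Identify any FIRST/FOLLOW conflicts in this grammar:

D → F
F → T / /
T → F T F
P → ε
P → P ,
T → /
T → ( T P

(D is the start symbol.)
Yes. P → P ',' with FOLLOW(P) on { ',' }

A FIRST/FOLLOW conflict occurs when a non-terminal N has a nullable alternative N → β (β ⇒* ε) and another alternative N → α with FIRST(α) ∩ FOLLOW(N) ≠ ∅: on such a lookahead the parser cannot decide between expanding α and letting N vanish via β.

Nullable non-terminals: P.
FIRST sets used below: FIRST(P) = { ',', ε }

P: nullable alternative(s) P → ε; FOLLOW(P) = { '(', ',', '/' }
  P → ε: FIRST \ {ε} = { } — this is the only nullable alternative, skip
  P → P ,: FIRST \ {ε} = { ',' } — overlaps FOLLOW(P) on { ',' }: CONFLICT

D, F, T have no nullable alternative, so no FIRST/FOLLOW check is needed there.

So the grammar has 1 FIRST/FOLLOW conflict (marked CONFLICT above).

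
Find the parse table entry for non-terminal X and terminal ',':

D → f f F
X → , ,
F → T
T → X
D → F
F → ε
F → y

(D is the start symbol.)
X → , ,

To find M[X, ','], we find productions for X where ',' is in the predict set (PREDICT(N → α) = (FIRST(α) \ {ε}) ∪ (FOLLOW(N) if α ⇒* ε)).

X → , ,: PREDICT = { ',' }
  ',' is in predict set, so this production goes in M[X, ',']

M[X, ','] = X → , ,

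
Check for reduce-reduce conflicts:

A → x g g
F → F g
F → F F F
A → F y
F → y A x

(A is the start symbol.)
A reduce-reduce conflict occurs when an LR(0) state has two complete items [A → α .] and [B → β .] — both call for a reduction, and with no lookahead the parser cannot choose between them.

Augment with A' → A and build the canonical LR(0) collection (I0 = CLOSURE({[A' → . A]}), then GOTO on every symbol after a dot until no new states appear). It has 13 states:
  I0: { [A → . F y], [A → . x g g], [A' → . A], [F → . F F F], [F → . F g], [F → . y A x] }  — shift
  I1: { [A' → A .] }  — accept
  I2: { [A → F . y], [F → . F F F], [F → . F g], [F → . y A x], [F → F . F F], [F → F . g] }  — shift
  I3: { [A → x . g g] }  — shift
  I4: { [A → . F y], [A → . x g g], [F → . F F F], [F → . F g], [F → . y A x], [F → y . A x] }  — shift
  I5: { [F → y A . x] }  — shift
  I6: { [F → y A x .] }  — reduce
  I7: { [A → x g . g] }  — shift
  I8: { [A → x g g .] }  — reduce
  I9: { [F → . F F F], [F → . F g], [F → . y A x], [F → F . F F], [F → F . g], [F → F F . F] }  — shift
  I10: { [F → F g .] }  — reduce
  I11: { [A → . F y], [A → . x g g], [A → F y .], [F → . F F F], [F → . F g], [F → . y A x], [F → y . A x] }  — shift, reduce
  I12: { [F → . F F F], [F → . F g], [F → . y A x], [F → F . F F], [F → F . g], [F → F F . F], [F → F F F .] }  — shift, reduce

No state contains more than one complete item.

Answer: No reduce-reduce conflicts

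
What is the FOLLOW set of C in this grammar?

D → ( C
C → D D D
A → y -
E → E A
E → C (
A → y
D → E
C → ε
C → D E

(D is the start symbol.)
In D → ( C: C is at the end, add FOLLOW(D)
In E → C (: C is followed by '(', add FIRST('(') \ {ε} = { '(' }

The FOLLOW sets referred to above (computed the same way, to a fixed point):
  FOLLOW(D) = { $, '(' }

Taking the union: FOLLOW(C) = { $, '(' }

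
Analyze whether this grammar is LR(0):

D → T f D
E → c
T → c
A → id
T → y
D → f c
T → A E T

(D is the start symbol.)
Yes, the grammar is LR(0)

A grammar is LR(0) if no state in the canonical LR(0) collection has:
  - both a shift item (dot before a terminal) and a complete item (shift-reduce conflict), or
  - two or more complete items (reduce-reduce conflict; the accept item [D' → D .] counts as a complete item here).

Augment with D' → D and build the canonical LR(0) collection (I0 = CLOSURE({[D' → . D]}), then GOTO on every symbol after a dot until no new states appear). It has 14 states:
  I0: { [A → . id], [D → . T f D], [D → . f c], [D' → . D], [T → . A E T], [T → . c], [T → . y] }  — shift
  I1: { [E → . c], [T → A . E T] }  — shift
  I2: { [D' → D .] }  — accept
  I3: { [D → T . f D] }  — shift
  I4: { [T → c .] }  — reduce
  I5: { [D → f . c] }  — shift
  I6: { [A → id .] }  — reduce
  I7: { [T → y .] }  — reduce
  I8: { [D → f c .] }  — reduce
  I9: { [A → . id], [D → . T f D], [D → . f c], [D → T f . D], [T → . A E T], [T → . c], [T → . y] }  — shift
  I10: { [D → T f D .] }  — reduce
  I11: { [A → . id], [T → . A E T], [T → . c], [T → . y], [T → A E . T] }  — shift
  I12: { [E → c .] }  — reduce
  I13: { [T → A E T .] }  — reduce

Every state is either a pure shift/goto state or contains exactly one complete item and nothing to shift — no conflicts. The grammar is LR(0).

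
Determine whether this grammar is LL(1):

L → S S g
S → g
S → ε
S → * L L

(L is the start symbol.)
No. Predict set conflict for S: { 'g' }

A grammar is LL(1) if for each non-terminal N with multiple productions, the predict sets of those productions are pairwise disjoint, where PREDICT(N → α) = (FIRST(α) \ {ε}) ∪ (FOLLOW(N) if α ⇒* ε).

Relevant sets:
  FOLLOW(S) = { '*', 'g' }

For S:
  PREDICT(S → g) = { 'g' }
  PREDICT(S → ε) = { '*', 'g' }
  PREDICT(S → '*' L L) = { '*' }
L has a single production, so nothing to check there.

Conflict found: Predict set conflict for S: { 'g' }
The grammar is NOT LL(1).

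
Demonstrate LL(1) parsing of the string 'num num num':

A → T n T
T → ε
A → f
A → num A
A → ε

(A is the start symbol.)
LL(1) parsing maintains a stack (initially the start symbol over $) and the input. At each step: if the stack top is a terminal, match it against the current input token; if it is a non-terminal N, replace it with the RHS of M[N, lookahead] (the unique production whose predict set contains the lookahead).

Stack is shown with the top on the left.

Stack    Input          Action
------------------------------
A $      num num num $  output A → num A
num A $  num num num $  match 'num'
A $      num num $      output A → num A
num A $  num num $      match 'num'
A $      num $          output A → num A
num A $  num $          match 'num'
A $      $              output A → ε
$        $              accept

The string is accepted.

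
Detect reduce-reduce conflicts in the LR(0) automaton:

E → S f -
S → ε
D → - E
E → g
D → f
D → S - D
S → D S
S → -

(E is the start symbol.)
A reduce-reduce conflict occurs when an LR(0) state has two complete items [A → α .] and [B → β .] — both call for a reduction, and with no lookahead the parser cannot choose between them.

Augment with E' → E and build the canonical LR(0) collection (I0 = CLOSURE({[E' → . E]}), then GOTO on every symbol after a dot until no new states appear). It has 14 states:
  I0: { [D → . - E], [D → . S - D], [D → . f], [E → . S f -], [E → . g], [E' → . E], [S → . -], [S → . D S], [S → .] }  — shift, reduce
  I1: { [D → - . E], [D → . - E], [D → . S - D], [D → . f], [E → . S f -], [E → . g], [S → - .], [S → . -], [S → . D S], [S → .] }  — shift, 2 reduces
  I2: { [D → . - E], [D → . S - D], [D → . f], [S → . -], [S → . D S], [S → .], [S → D . S] }  — shift, reduce
  I3: { [E' → E .] }  — accept
  I4: { [D → S . - D], [E → S . f -] }  — shift
  I5: { [D → f .] }  — reduce
  I6: { [E → g .] }  — reduce
  I7: { [D → . - E], [D → . S - D], [D → . f], [D → S - . D], [S → . -], [S → . D S], [S → .] }  — shift, reduce
  I8: { [E → S f . -] }  — shift
  I9: { [E → S f - .] }  — reduce
  I10: { [D → . - E], [D → . S - D], [D → . f], [D → S - D .], [S → . -], [S → . D S], [S → .], [S → D . S] }  — shift, 2 reduces
  I11: { [D → S . - D] }  — shift
  I12: { [D → S . - D], [S → D S .] }  — shift, reduce
  I13: { [D → - E .] }  — reduce

I1 contains complete items [S → .], [S → - .] — reduce-reduce conflict.
I10 contains complete items [D → S - D .], [S → .] — reduce-reduce conflict.

Answer: Yes — I1: [S → .] vs [S → - .]; I10: [D → S - D .] vs [S → .]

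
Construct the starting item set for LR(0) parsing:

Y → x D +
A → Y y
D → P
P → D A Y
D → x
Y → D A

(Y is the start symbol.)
{ [D → . P], [D → . x], [P → . D A Y], [Y → . D A], [Y → . x D +], [Y' → . Y] }

First, augment the grammar with Y' → Y
I₀ = CLOSURE({ [Y' → . Y] }):
  [Y' → . Y] has the dot before Y: add [Y → . x D +], [Y → . D A]
  [Y → . D A] has the dot before D: add [D → . P], [D → . x]
  [D → . P] has the dot before P: add [P → . D A Y]
No further items can be added.

I₀ = { [D → . P], [D → . x], [P → . D A Y], [Y → . D A], [Y → . x D +], [Y' → . Y] }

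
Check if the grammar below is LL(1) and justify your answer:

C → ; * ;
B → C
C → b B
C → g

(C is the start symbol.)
Yes, the grammar is LL(1).

A grammar is LL(1) if for each non-terminal N with multiple productions, the predict sets of those productions are pairwise disjoint, where PREDICT(N → α) = (FIRST(α) \ {ε}) ∪ (FOLLOW(N) if α ⇒* ε).

For C:
  PREDICT(C → ';' '*' ';') = { ';' }
  PREDICT(C → b B) = { 'b' }
  PREDICT(C → g) = { 'g' }
B has a single production, so nothing to check there.

All predict sets are disjoint. The grammar IS LL(1).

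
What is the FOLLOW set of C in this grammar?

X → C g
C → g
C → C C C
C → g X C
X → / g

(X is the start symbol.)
{ 'g' }

To compute FOLLOW(C), find every occurrence of C on a right-hand side N → α C β: add FIRST(β) \ {ε}, and if β is empty or nullable also add FOLLOW(N). Iterate to a fixed point.

In X → C g: C is followed by g, add FIRST(g) \ {ε} = { 'g' }
In C → C C C: C is followed by C C, add FIRST(C C) \ {ε} = { 'g' }
In C → C C C: C is followed by C, add FIRST(C) \ {ε} = { 'g' }
In C → C C C: C is at the end; this adds FOLLOW(C) to itself — nothing new
In C → g X C: C is at the end; this adds FOLLOW(C) to itself — nothing new

Taking the union: FOLLOW(C) = { 'g' }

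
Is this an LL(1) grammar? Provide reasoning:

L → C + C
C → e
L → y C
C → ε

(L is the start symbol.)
A grammar is LL(1) if for each non-terminal N with multiple productions, the predict sets of those productions are pairwise disjoint, where PREDICT(N → α) = (FIRST(α) \ {ε}) ∪ (FOLLOW(N) if α ⇒* ε).

Relevant sets:
  FIRST(C) = { 'e', ε }
  FOLLOW(C) = { $, '+' }

For L:
  PREDICT(L → C '+' C) = { '+', 'e' }
  PREDICT(L → y C) = { 'y' }
For C:
  PREDICT(C → e) = { 'e' }
  PREDICT(C → ε) = { $, '+' }

All predict sets are disjoint. The grammar IS LL(1).

Answer: Yes, the grammar is LL(1).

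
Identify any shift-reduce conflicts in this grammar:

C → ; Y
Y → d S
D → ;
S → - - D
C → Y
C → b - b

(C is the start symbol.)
Augment with C' → C and build the canonical LR(0) collection (I0 = CLOSURE({[C' → . C]}), then GOTO on every symbol after a dot until no new states appear). It has 14 states:
  I0: { [C → . ; Y], [C → . Y], [C → . b - b], [C' → . C], [Y → . d S] }  — shift
  I1: { [C → ; . Y], [Y → . d S] }  — shift
  I2: { [C' → C .] }  — accept
  I3: { [C → Y .] }  — reduce
  I4: { [C → b . - b] }  — shift
  I5: { [S → . - - D], [Y → d . S] }  — shift
  I6: { [S → - . - D] }  — shift
  I7: { [Y → d S .] }  — reduce
  I8: { [D → . ;], [S → - - . D] }  — shift
  I9: { [D → ; .] }  — reduce
  I10: { [S → - - D .] }  — reduce
  I11: { [C → b - . b] }  — shift
  I12: { [C → b - b .] }  — reduce
  I13: { [C → ; Y .] }  — reduce

No state contains both a complete item and a shift item.

Answer: No shift-reduce conflicts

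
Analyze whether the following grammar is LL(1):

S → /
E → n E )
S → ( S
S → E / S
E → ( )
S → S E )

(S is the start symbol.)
No. Predict set conflict for S: { '/' }

Relevant sets:
  FIRST(E) = { '(', 'n' }
  FIRST(S) = { '(', '/', 'n' }

For S:
  PREDICT(S → '/') = { '/' }
  PREDICT(S → '(' S) = { '(' }
  PREDICT(S → E '/' S) = { '(', 'n' }
  PREDICT(S → S E ')') = { '(', '/', 'n' }
For E:
  PREDICT(E → n E ')') = { 'n' }
  PREDICT(E → '(' ')') = { '(' }

Conflict found: Predict set conflict for S: { '/' }
The grammar is NOT LL(1).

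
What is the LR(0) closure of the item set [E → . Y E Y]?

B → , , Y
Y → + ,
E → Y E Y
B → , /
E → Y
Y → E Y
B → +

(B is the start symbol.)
Start with: [E → . Y E Y]
  [E → . Y E Y] has the dot before Y: add [Y → . + ,], [Y → . E Y]
  [Y → . E Y] has the dot before E: add [E → . Y]
No further items can be added.

CLOSURE = { [E → . Y E Y], [E → . Y], [Y → . + ,], [Y → . E Y] }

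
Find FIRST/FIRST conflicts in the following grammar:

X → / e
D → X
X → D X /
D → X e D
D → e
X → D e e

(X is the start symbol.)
Yes. X → '/' e / X → D X '/' on { '/' }; X → '/' e / X → D e e on { '/' }; X → D X '/' / X → D e e on { '/', 'e' }; D → X / D → X e D on { '/', 'e' }; D → X / D → e on { 'e' }; D → X e D / D → e on { 'e' }

FIRST sets of the non-terminals at (or reachable through a nullable prefix from) the front of some alternative:
  FIRST(D) = { '/', 'e' }
  FIRST(X) = { '/', 'e' }

Productions for X:
  X → / e: FIRST = { '/' }
  X → D X /: FIRST = { '/', 'e' }
  X → D e e: FIRST = { '/', 'e' }
Productions for D:
  D → X: FIRST = { '/', 'e' }
  D → X e D: FIRST = { '/', 'e' }
  D → e: FIRST = { 'e' }

Conflict for X: X → / e and X → D X /
  Overlap: { '/' }
Conflict for X: X → / e and X → D e e
  Overlap: { '/' }
Conflict for X: X → D X / and X → D e e
  Overlap: { '/', 'e' }
Conflict for D: D → X and D → X e D
  Overlap: { '/', 'e' }
Conflict for D: D → X and D → e
  Overlap: { 'e' }
Conflict for D: D → X e D and D → e
  Overlap: { 'e' }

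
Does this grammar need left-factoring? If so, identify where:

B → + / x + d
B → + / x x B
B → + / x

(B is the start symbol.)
Yes, B has productions with common prefix '+ / x'

Left-factoring is needed when two productions for the same non-terminal
share a common prefix on the right-hand side.

Productions for B:
  B → + / x + d
  B → + / x x B
  B → + / x

Found common prefix '+ / x' in productions for B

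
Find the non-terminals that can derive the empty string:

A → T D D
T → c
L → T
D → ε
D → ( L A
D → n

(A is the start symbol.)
{ 'D' }

A non-terminal is nullable if it can derive ε (the empty string): either it has an ε-production, or it has a production whose right-hand side consists entirely of nullable non-terminals.

ε-productions: D → ε
So D is immediately nullable.
No further non-terminal can be added: every production for the remaining non-terminals contains a terminal or a non-nullable non-terminal.
Nullable = { 'D' }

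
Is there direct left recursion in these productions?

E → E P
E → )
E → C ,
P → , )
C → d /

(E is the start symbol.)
Yes, E is left-recursive

E → E P: LEFT RECURSIVE (starts with E)
E → ): starts with ')'
E → C ,: starts with C
P → , ): starts with ','
C → d /: starts with d

The grammar has direct left recursion on: E.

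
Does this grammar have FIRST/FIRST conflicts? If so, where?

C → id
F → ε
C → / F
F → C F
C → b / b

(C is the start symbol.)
FIRST sets of the non-terminals at (or reachable through a nullable prefix from) the front of some alternative:
  FIRST(C) = { '/', 'b', 'id' }

Productions for C:
  C → id: FIRST = { 'id' }
  C → / F: FIRST = { '/' }
  C → b / b: FIRST = { 'b' }
Productions for F:
  F → ε: FIRST = { ε }
  F → C F: FIRST = { '/', 'b', 'id' }

All alternatives of each non-terminal have pairwise disjoint FIRST sets.

Answer: No FIRST/FIRST conflicts.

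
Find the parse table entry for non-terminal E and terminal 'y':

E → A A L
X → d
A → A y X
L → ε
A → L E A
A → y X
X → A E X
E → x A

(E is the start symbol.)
To find M[E, 'y'], we find productions for E where 'y' is in the predict set (PREDICT(N → α) = (FIRST(α) \ {ε}) ∪ (FOLLOW(N) if α ⇒* ε)).

Relevant sets:
  FIRST(A) = { 'x', 'y' }

E → A A L: PREDICT = { 'x', 'y' }
  'y' is in predict set, so this production goes in M[E, 'y']
E → x A: PREDICT = { 'x' }

M[E, 'y'] = E → A A L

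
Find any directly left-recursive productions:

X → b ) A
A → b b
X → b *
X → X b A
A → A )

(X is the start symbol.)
Yes, X, A are left-recursive

Direct left recursion occurs when N → N α for some non-terminal N (the right-hand side begins with the left-hand side itself).

X → b ) A: starts with b
A → b b: starts with b
X → b *: starts with b
X → X b A: LEFT RECURSIVE (starts with X)
A → A ): LEFT RECURSIVE (starts with A)

The grammar has direct left recursion on: X, A.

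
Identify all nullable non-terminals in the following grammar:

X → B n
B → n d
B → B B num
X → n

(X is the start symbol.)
A non-terminal is nullable if it can derive ε (the empty string): either it has an ε-production, or it has a production whose right-hand side consists entirely of nullable non-terminals.

There are no ε-productions, so no non-terminal can derive ε.
No non-terminals are nullable.

Answer: None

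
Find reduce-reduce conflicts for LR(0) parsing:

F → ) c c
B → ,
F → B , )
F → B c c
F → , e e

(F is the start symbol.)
Augment with F' → F and build the canonical LR(0) collection (I0 = CLOSURE({[F' → . F]}), then GOTO on every symbol after a dot until no new states appear). It has 13 states:
  I0: { [B → . ,], [F → . ) c c], [F → . , e e], [F → . B , )], [F → . B c c], [F' → . F] }  — shift
  I1: { [F → ) . c c] }  — shift
  I2: { [B → , .], [F → , . e e] }  — shift, reduce
  I3: { [F → B . , )], [F → B . c c] }  — shift
  I4: { [F' → F .] }  — accept
  I5: { [F → B , . )] }  — shift
  I6: { [F → B c . c] }  — shift
  I7: { [F → B c c .] }  — reduce
  I8: { [F → B , ) .] }  — reduce
  I9: { [F → , e . e] }  — shift
  I10: { [F → , e e .] }  — reduce
  I11: { [F → ) c . c] }  — shift
  I12: { [F → ) c c .] }  — reduce

No state contains more than one complete item.

Answer: No reduce-reduce conflicts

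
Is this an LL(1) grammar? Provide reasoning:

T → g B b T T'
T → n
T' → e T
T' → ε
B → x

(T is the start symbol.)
No. Predict set conflict for T': { 'e' }

A grammar is LL(1) if for each non-terminal N with multiple productions, the predict sets of those productions are pairwise disjoint, where PREDICT(N → α) = (FIRST(α) \ {ε}) ∪ (FOLLOW(N) if α ⇒* ε).

Relevant sets:
  FOLLOW(T') = { $, 'e' }

For T:
  PREDICT(T → g B b T T') = { 'g' }
  PREDICT(T → n) = { 'n' }
For T':
  PREDICT(T' → e T) = { 'e' }
  PREDICT(T' → ε) = { $, 'e' }
B has a single production, so nothing to check there.

Conflict found: Predict set conflict for T': { 'e' }
The grammar is NOT LL(1).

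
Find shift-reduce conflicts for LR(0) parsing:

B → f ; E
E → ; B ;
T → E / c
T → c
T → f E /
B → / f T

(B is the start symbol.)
Augment with B' → B and build the canonical LR(0) collection (I0 = CLOSURE({[B' → . B]}), then GOTO on every symbol after a dot until no new states appear). It has 18 states:
  I0: { [B → . / f T], [B → . f ; E], [B' → . B] }  — shift
  I1: { [B → / . f T] }  — shift
  I2: { [B' → B .] }  — accept
  I3: { [B → f . ; E] }  — shift
  I4: { [B → f ; . E], [E → . ; B ;] }  — shift
  I5: { [B → . / f T], [B → . f ; E], [E → ; . B ;] }  — shift
  I6: { [B → f ; E .] }  — reduce
  I7: { [E → ; B . ;] }  — shift
  I8: { [E → ; B ; .] }  — reduce
  I9: { [B → / f . T], [E → . ; B ;], [T → . E / c], [T → . c], [T → . f E /] }  — shift
  I10: { [T → E . / c] }  — shift
  I11: { [B → / f T .] }  — reduce
  I12: { [T → c .] }  — reduce
  I13: { [E → . ; B ;], [T → f . E /] }  — shift
  I14: { [T → f E . /] }  — shift
  I15: { [T → f E / .] }  — reduce
  I16: { [T → E / . c] }  — shift
  I17: { [T → E / c .] }  — reduce

No state contains both a complete item and a shift item.

Answer: No shift-reduce conflicts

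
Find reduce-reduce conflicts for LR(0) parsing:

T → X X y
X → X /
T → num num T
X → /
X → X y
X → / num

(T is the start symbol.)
Yes — I7: [X → / .] vs [X → X / .]; I11: [T → X X y .] vs [X → X y .]

Augment with T' → T and build the canonical LR(0) collection (I0 = CLOSURE({[T' → . T]}), then GOTO on every symbol after a dot until no new states appear). It has 13 states:
  I0: { [T → . X X y], [T → . num num T], [T' → . T], [X → . / num], [X → . /], [X → . X /], [X → . X y] }  — shift
  I1: { [X → / . num], [X → / .] }  — shift, reduce
  I2: { [T' → T .] }  — accept
  I3: { [T → X . X y], [X → . / num], [X → . /], [X → . X /], [X → . X y], [X → X . /], [X → X . y] }  — shift
  I4: { [T → num . num T] }  — shift
  I5: { [T → . X X y], [T → . num num T], [T → num num . T], [X → . / num], [X → . /], [X → . X /], [X → . X y] }  — shift
  I6: { [T → num num T .] }  — reduce
  I7: { [X → / . num], [X → / .], [X → X / .] }  — shift, 2 reduces
  I8: { [T → X X . y], [X → X . /], [X → X . y] }  — shift
  I9: { [X → X y .] }  — reduce
  I10: { [X → X / .] }  — reduce
  I11: { [T → X X y .], [X → X y .] }  — 2 reduces
  I12: { [X → / num .] }  — reduce

I7 contains complete items [X → / .], [X → X / .] — reduce-reduce conflict.
I11 contains complete items [T → X X y .], [X → X y .] — reduce-reduce conflict.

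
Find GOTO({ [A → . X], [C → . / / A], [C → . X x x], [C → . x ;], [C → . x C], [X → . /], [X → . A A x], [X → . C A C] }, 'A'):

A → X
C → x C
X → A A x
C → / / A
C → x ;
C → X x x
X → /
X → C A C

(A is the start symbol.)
{ [A → . X], [C → . / / A], [C → . X x x], [C → . x ;], [C → . x C], [X → . /], [X → . A A x], [X → . C A C], [X → A . A x] }

GOTO(I, 'A') = CLOSURE({ [A → αX.β] : [A → α.Xβ] ∈ I, X = 'A' })

Items with dot before 'A', with the dot advanced:
  [X → . A A x] → [X → A . A x]
Closure of the advanced items:
  [X → A . A x] has the dot before A: add [A → . X]
  [A → . X] has the dot before X: add [X → . A A x], [X → . /], [X → . C A C]
  [X → . C A C] has the dot before C: add [C → . x C], [C → . / / A], [C → . x ;], [C → . X x x]

GOTO = { [A → . X], [C → . / / A], [C → . X x x], [C → . x ;], [C → . x C], [X → . /], [X → . A A x], [X → . C A C], [X → A . A x] }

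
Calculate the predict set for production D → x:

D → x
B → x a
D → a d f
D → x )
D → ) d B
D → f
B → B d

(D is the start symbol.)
PREDICT(D → x) = (FIRST(RHS) \ {ε}) ∪ (FOLLOW(D) if ε ∈ FIRST(RHS), i.e. RHS ⇒* ε)
FIRST(x) = { 'x' }
ε ∉ FIRST(x), so FOLLOW(D) is not added.
PREDICT(D → x) = { 'x' }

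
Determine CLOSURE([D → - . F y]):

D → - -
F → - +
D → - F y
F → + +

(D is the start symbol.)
To compute CLOSURE, for each item [A → α.Bβ] where B is a non-terminal, add [B → .γ] for all productions B → γ; repeat for the newly added items until nothing changes.

Start with: [D → - . F y]
  [D → - . F y] has the dot before F: add [F → . - +], [F → . + +]
No further items can be added.

CLOSURE = { [D → - . F y], [F → . + +], [F → . - +] }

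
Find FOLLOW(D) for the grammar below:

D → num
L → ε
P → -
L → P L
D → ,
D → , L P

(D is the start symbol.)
{ $ }

D is the start symbol, so $ ∈ FOLLOW(D).
D does not occur on any right-hand side.

Taking the union: FOLLOW(D) = { $ }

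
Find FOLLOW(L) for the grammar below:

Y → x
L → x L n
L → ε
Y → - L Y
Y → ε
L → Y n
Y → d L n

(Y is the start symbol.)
In L → x L n: L is followed by n, add FIRST(n) \ {ε} = { 'n' }
In Y → - L Y: L is followed by Y, add FIRST(Y) \ {ε} = { '-', 'd', 'x' }
  Y is nullable, so also add FOLLOW(Y)
In Y → d L n: L is followed by n, add FIRST(n) \ {ε} = { 'n' }

The FOLLOW sets referred to above (computed the same way, to a fixed point):
  FOLLOW(Y) = { $, 'n' }

Taking the union: FOLLOW(L) = { $, '-', 'd', 'n', 'x' }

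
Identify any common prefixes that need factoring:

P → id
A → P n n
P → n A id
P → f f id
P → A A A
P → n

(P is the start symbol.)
Yes, P has productions with common prefix 'n'

Left-factoring is needed when two productions for the same non-terminal
share a common prefix on the right-hand side.

Productions for P:
  P → id
  P → n A id
  P → f f id
  P → A A A
  P → n

Found common prefix 'n' in productions for P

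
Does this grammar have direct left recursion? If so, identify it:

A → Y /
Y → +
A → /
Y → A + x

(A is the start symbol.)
Direct left recursion occurs when N → N α for some non-terminal N (the right-hand side begins with the left-hand side itself).

A → Y /: starts with Y
Y → +: starts with '+'
A → /: starts with '/'
Y → A + x: starts with A

No direct left recursion found.

Answer: No direct left recursion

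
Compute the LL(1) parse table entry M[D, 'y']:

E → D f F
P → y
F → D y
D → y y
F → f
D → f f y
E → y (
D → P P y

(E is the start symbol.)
D → y y, D → P P y

To find M[D, 'y'], we find productions for D where 'y' is in the predict set (PREDICT(N → α) = (FIRST(α) \ {ε}) ∪ (FOLLOW(N) if α ⇒* ε)).

Relevant sets:
  FIRST(P) = { 'y' }

D → y y: PREDICT = { 'y' }
  'y' is in predict set, so this production goes in M[D, 'y']
D → f f y: PREDICT = { 'f' }
D → P P y: PREDICT = { 'y' }
  'y' is in predict set, so this production goes in M[D, 'y']

M[D, 'y'] = D → y y, D → P P y  (a multiply-defined cell — the grammar is not LL(1))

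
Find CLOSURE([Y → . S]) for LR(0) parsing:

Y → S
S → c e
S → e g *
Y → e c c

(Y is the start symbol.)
Start with: [Y → . S]
  [Y → . S] has the dot before S: add [S → . c e], [S → . e g *]
No further items can be added.

CLOSURE = { [S → . c e], [S → . e g *], [Y → . S] }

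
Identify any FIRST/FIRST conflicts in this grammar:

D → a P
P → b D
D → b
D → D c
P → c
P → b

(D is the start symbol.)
Yes. D → a P / D → D c on { 'a' }; D → b / D → D c on { 'b' }; P → b D / P → b on { 'b' }

A FIRST/FIRST conflict occurs when two productions N → α and N → β for the same non-terminal have FIRST(α) ∩ FIRST(β) ≠ ∅ (with ε ∈ FIRST of a nullable right-hand side, so two nullable alternatives also conflict).

FIRST sets of the non-terminals at (or reachable through a nullable prefix from) the front of some alternative:
  FIRST(D) = { 'a', 'b' }

Productions for D:
  D → a P: FIRST = { 'a' }
  D → b: FIRST = { 'b' }
  D → D c: FIRST = { 'a', 'b' }
Productions for P:
  P → b D: FIRST = { 'b' }
  P → c: FIRST = { 'c' }
  P → b: FIRST = { 'b' }

Conflict for D: D → a P and D → D c
  Overlap: { 'a' }
Conflict for D: D → b and D → D c
  Overlap: { 'b' }
Conflict for P: P → b D and P → b
  Overlap: { 'b' }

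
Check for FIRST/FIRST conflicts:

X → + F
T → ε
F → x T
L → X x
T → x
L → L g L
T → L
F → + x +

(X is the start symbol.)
Yes. L → X x / L → L g L on { '+' }

FIRST sets of the non-terminals at (or reachable through a nullable prefix from) the front of some alternative:
  FIRST(L) = { '+' }
  FIRST(X) = { '+' }

Productions for T:
  T → ε: FIRST = { ε }
  T → x: FIRST = { 'x' }
  T → L: FIRST = { '+' }
Productions for F:
  F → x T: FIRST = { 'x' }
  F → + x +: FIRST = { '+' }
Productions for L:
  L → X x: FIRST = { '+' }
  L → L g L: FIRST = { '+' }
X has only one production, so no FIRST/FIRST conflict is possible there.

Conflict for L: L → X x and L → L g L
  Overlap: { '+' }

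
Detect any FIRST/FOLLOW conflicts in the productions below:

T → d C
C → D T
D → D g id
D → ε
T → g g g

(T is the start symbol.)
A FIRST/FOLLOW conflict occurs when a non-terminal N has a nullable alternative N → β (β ⇒* ε) and another alternative N → α with FIRST(α) ∩ FOLLOW(N) ≠ ∅: on such a lookahead the parser cannot decide between expanding α and letting N vanish via β.

Nullable non-terminals: D.
FIRST sets used below: FIRST(D) = { 'g', ε }

D: nullable alternative(s) D → ε; FOLLOW(D) = { 'd', 'g' }
  D → D g id: FIRST \ {ε} = { 'g' } — overlaps FOLLOW(D) on { 'g' }: CONFLICT
  D → ε: FIRST \ {ε} = { } — this is the only nullable alternative, skip

C, T have no nullable alternative, so no FIRST/FOLLOW check is needed there.

So the grammar has 1 FIRST/FOLLOW conflict (marked CONFLICT above).

Answer: Yes. D → D g id with FOLLOW(D) on { 'g' }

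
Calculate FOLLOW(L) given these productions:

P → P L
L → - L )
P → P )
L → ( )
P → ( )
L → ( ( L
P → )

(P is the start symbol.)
{ $, '(', ')', '-' }

To compute FOLLOW(L), find every occurrence of L on a right-hand side N → α L β: add FIRST(β) \ {ε}, and if β is empty or nullable also add FOLLOW(N). Iterate to a fixed point.

In P → P L: L is at the end, add FOLLOW(P)
In L → - L ): L is followed by ')', add FIRST(')') \ {ε} = { ')' }
In L → ( ( L: L is at the end; this adds FOLLOW(L) to itself — nothing new

The FOLLOW sets referred to above (computed the same way, to a fixed point):
  FOLLOW(P) = { $, '(', ')', '-' }

Taking the union: FOLLOW(L) = { $, '(', ')', '-' }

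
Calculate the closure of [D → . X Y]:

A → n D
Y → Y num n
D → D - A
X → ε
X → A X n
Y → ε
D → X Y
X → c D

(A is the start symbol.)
{ [A → . n D], [D → . X Y], [X → . A X n], [X → . c D], [X → .] }

To compute CLOSURE, for each item [A → α.Bβ] where B is a non-terminal, add [B → .γ] for all productions B → γ; repeat for the newly added items until nothing changes.

Start with: [D → . X Y]
  [D → . X Y] has the dot before X: add [X → .], [X → . A X n], [X → . c D]
  [X → . A X n] has the dot before A: add [A → . n D]
No further items can be added.

CLOSURE = { [A → . n D], [D → . X Y], [X → . A X n], [X → . c D], [X → .] }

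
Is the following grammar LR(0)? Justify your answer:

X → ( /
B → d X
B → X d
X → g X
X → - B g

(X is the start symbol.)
Yes, the grammar is LR(0)

Augment with X' → X and build the canonical LR(0) collection (I0 = CLOSURE({[X' → . X]}), then GOTO on every symbol after a dot until no new states appear). It has 13 states:
  I0: { [X → . ( /], [X → . - B g], [X → . g X], [X' → . X] }  — shift
  I1: { [X → ( . /] }  — shift
  I2: { [B → . X d], [B → . d X], [X → - . B g], [X → . ( /], [X → . - B g], [X → . g X] }  — shift
  I3: { [X' → X .] }  — accept
  I4: { [X → . ( /], [X → . - B g], [X → . g X], [X → g . X] }  — shift
  I5: { [X → g X .] }  — reduce
  I6: { [X → - B . g] }  — shift
  I7: { [B → X . d] }  — shift
  I8: { [B → d . X], [X → . ( /], [X → . - B g], [X → . g X] }  — shift
  I9: { [B → d X .] }  — reduce
  I10: { [B → X d .] }  — reduce
  I11: { [X → - B g .] }  — reduce
  I12: { [X → ( / .] }  — reduce

Every state is either a pure shift/goto state or contains exactly one complete item and nothing to shift — no conflicts. The grammar is LR(0).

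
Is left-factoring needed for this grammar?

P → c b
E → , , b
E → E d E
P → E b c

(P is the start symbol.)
Left-factoring is needed when two productions for the same non-terminal
share a common prefix on the right-hand side.

Productions for P:
  P → c b
  P → E b c
Productions for E:
  E → , , b
  E → E d E

No common prefixes found.

Answer: No, left-factoring is not needed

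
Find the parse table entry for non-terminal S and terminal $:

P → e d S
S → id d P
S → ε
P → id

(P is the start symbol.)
To find M[S, $], we find productions for S where $ is in the predict set (PREDICT(N → α) = (FIRST(α) \ {ε}) ∪ (FOLLOW(N) if α ⇒* ε)).

Relevant sets:
  FOLLOW(S) = { $ }

S → id d P: PREDICT = { 'id' }
S → ε: PREDICT = { $ }
  $ is in predict set, so this production goes in M[S, $]

M[S, $] = S → ε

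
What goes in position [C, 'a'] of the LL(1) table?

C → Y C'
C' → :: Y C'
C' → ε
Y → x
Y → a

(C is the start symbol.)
To find M[C, 'a'], we find productions for C where 'a' is in the predict set (PREDICT(N → α) = (FIRST(α) \ {ε}) ∪ (FOLLOW(N) if α ⇒* ε)).

Relevant sets:
  FIRST(Y) = { 'a', 'x' }

C → Y C': PREDICT = { 'a', 'x' }
  'a' is in predict set, so this production goes in M[C, 'a']

M[C, 'a'] = C → Y C'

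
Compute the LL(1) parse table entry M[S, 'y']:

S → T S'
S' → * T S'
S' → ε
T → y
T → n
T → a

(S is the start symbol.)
S → T S'

To find M[S, 'y'], we find productions for S where 'y' is in the predict set (PREDICT(N → α) = (FIRST(α) \ {ε}) ∪ (FOLLOW(N) if α ⇒* ε)).

Relevant sets:
  FIRST(T) = { 'a', 'n', 'y' }

S → T S': PREDICT = { 'a', 'n', 'y' }
  'y' is in predict set, so this production goes in M[S, 'y']

M[S, 'y'] = S → T S'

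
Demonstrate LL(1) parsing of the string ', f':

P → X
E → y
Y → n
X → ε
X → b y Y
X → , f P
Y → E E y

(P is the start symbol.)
Stack is shown with the top on the left.

Stack    Input  Action
----------------------
P $      , f $  output P → X
X $      , f $  output X → , f P
, f P $  , f $  match ','
f P $    f $    match 'f'
P $      $      output P → X
X $      $      output X → ε
$        $      accept

The string is accepted.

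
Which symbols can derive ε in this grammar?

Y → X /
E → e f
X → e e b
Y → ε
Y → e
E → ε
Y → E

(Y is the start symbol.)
{ 'E', 'Y' }

ε-productions: Y → ε, E → ε
So Y, E are immediately nullable.
No further non-terminal can be added: every production for the remaining non-terminals contains a terminal or a non-nullable non-terminal.
Nullable = { 'E', 'Y' }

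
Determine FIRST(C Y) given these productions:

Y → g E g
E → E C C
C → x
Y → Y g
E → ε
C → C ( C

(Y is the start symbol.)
FIRST sets of the non-terminals involved (from the grammar, by fixed-point iteration):
  FIRST(C) = { 'x' }

To compute FIRST(C Y), process the symbols left to right:
Symbol C is a non-terminal. Add FIRST(C) \ {ε} = { 'x' }
C is not nullable (ε ∉ FIRST(C)), so stop here.
FIRST(C Y) = { 'x' }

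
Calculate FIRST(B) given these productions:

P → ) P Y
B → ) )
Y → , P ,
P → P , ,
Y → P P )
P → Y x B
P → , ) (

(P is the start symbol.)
{ ')' }

To compute FIRST(B), examine every production with B on the left-hand side, reading each right-hand side left to right until a non-nullable symbol is reached.

From B → ) ):
  - ')' is a terminal: add ')' and stop

Collecting: FIRST(B) = { ')' }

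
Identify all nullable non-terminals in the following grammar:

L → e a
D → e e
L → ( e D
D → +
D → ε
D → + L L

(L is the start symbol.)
A non-terminal is nullable if it can derive ε (the empty string): either it has an ε-production, or it has a production whose right-hand side consists entirely of nullable non-terminals.

ε-productions: D → ε
So D is immediately nullable.
No further non-terminal can be added: every production for the remaining non-terminals contains a terminal or a non-nullable non-terminal.
Nullable = { 'D' }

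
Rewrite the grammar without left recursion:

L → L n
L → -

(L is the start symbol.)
L is directly left-recursive. The standard transformation for
  A → A α₁ | ... | A α_m | β₁ | ... | β_n
is
  A  → β₁ A' | ... | β_n A'
  A' → α₁ A' | ... | α_m A' | ε

L → - becomes L → - L'
L → L n becomes L' → n L'
Add L' → ε

Resulting grammar:
L → - L'
L' → n L'
L' → ε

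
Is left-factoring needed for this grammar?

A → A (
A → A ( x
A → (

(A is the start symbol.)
Left-factoring is needed when two productions for the same non-terminal
share a common prefix on the right-hand side.

Productions for A:
  A → A (
  A → A ( x
  A → (

Found common prefix 'A (' in productions for A

Answer: Yes, A has productions with common prefix 'A ('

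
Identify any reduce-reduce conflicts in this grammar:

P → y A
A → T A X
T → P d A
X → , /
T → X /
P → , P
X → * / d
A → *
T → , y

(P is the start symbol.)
No reduce-reduce conflicts

Augment with P' → P and build the canonical LR(0) collection (I0 = CLOSURE({[P' → . P]}), then GOTO on every symbol after a dot until no new states appear). It has 22 states:
  I0: { [P → . , P], [P → . y A], [P' → . P] }  — shift
  I1: { [P → , . P], [P → . , P], [P → . y A] }  — shift
  I2: { [P' → P .] }  — accept
  I3: { [A → . *], [A → . T A X], [P → . , P], [P → . y A], [P → y . A], [T → . , y], [T → . P d A], [T → . X /], [X → . * / d], [X → . , /] }  — shift
  I4: { [A → * .], [X → * . / d] }  — shift, reduce
  I5: { [P → , . P], [P → . , P], [P → . y A], [T → , . y], [X → , . /] }  — shift
  I6: { [P → y A .] }  — reduce
  I7: { [T → P . d A] }  — shift
  I8: { [A → . *], [A → . T A X], [A → T . A X], [P → . , P], [P → . y A], [T → . , y], [T → . P d A], [T → . X /], [X → . * / d], [X → . , /] }  — shift
  I9: { [T → X . /] }  — shift
  I10: { [T → X / .] }  — reduce
  I11: { [A → T A . X], [X → . * / d], [X → . , /] }  — shift
  I12: { [X → * . / d] }  — shift
  I13: { [X → , . /] }  — shift
  I14: { [A → T A X .] }  — reduce
  I15: { [X → , / .] }  — reduce
  I16: { [X → * / . d] }  — shift
  I17: { [X → * / d .] }  — reduce
  I18: { [A → . *], [A → . T A X], [P → . , P], [P → . y A], [T → . , y], [T → . P d A], [T → . X /], [T → P d . A], [X → . * / d], [X → . , /] }  — shift
  I19: { [T → P d A .] }  — reduce
  I20: { [P → , P .] }  — reduce
  I21: { [A → . *], [A → . T A X], [P → . , P], [P → . y A], [P → y . A], [T → , y .], [T → . , y], [T → . P d A], [T → . X /], [X → . * / d], [X → . , /] }  — shift, reduce

No state contains more than one complete item.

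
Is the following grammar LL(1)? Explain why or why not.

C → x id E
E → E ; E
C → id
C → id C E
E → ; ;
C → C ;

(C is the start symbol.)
Relevant sets:
  FIRST(C) = { 'id', 'x' }
  FIRST(E) = { ';' }

For C:
  PREDICT(C → x id E) = { 'x' }
  PREDICT(C → id) = { 'id' }
  PREDICT(C → id C E) = { 'id' }
  PREDICT(C → C ';') = { 'id', 'x' }
For E:
  PREDICT(E → E ';' E) = { ';' }
  PREDICT(E → ';' ';') = { ';' }

Conflict found: Predict set conflict for C: { 'x' }
The grammar is NOT LL(1).

Answer: No. Predict set conflict for C: { 'x' }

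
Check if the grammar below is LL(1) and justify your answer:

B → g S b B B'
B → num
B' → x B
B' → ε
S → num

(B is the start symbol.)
A grammar is LL(1) if for each non-terminal N with multiple productions, the predict sets of those productions are pairwise disjoint, where PREDICT(N → α) = (FIRST(α) \ {ε}) ∪ (FOLLOW(N) if α ⇒* ε).

Relevant sets:
  FOLLOW(B') = { $, 'x' }

For B:
  PREDICT(B → g S b B B') = { 'g' }
  PREDICT(B → num) = { 'num' }
For B':
  PREDICT(B' → x B) = { 'x' }
  PREDICT(B' → ε) = { $, 'x' }
S has a single production, so nothing to check there.

Conflict found: Predict set conflict for B': { 'x' }
The grammar is NOT LL(1).

Answer: No. Predict set conflict for B': { 'x' }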